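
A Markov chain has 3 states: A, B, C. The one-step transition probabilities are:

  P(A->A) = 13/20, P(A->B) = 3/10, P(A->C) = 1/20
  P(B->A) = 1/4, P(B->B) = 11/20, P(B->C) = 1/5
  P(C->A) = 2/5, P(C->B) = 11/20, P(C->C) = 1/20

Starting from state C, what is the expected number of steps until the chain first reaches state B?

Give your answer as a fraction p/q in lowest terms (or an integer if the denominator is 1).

Let h_i = expected steps to first reach B from state i.
Boundary: h_B = 0.
First-step equations for the other states:
  h_A = 1 + 13/20*h_A + 3/10*h_B + 1/20*h_C
  h_C = 1 + 2/5*h_A + 11/20*h_B + 1/20*h_C

Substituting h_B = 0 and rearranging gives the linear system (I - Q) h = 1:
  [7/20, -1/20] . (h_A, h_C) = 1
  [-2/5, 19/20] . (h_A, h_C) = 1

Solving yields:
  h_A = 16/5
  h_C = 12/5

Starting state is C, so the expected hitting time is h_C = 12/5.

Answer: 12/5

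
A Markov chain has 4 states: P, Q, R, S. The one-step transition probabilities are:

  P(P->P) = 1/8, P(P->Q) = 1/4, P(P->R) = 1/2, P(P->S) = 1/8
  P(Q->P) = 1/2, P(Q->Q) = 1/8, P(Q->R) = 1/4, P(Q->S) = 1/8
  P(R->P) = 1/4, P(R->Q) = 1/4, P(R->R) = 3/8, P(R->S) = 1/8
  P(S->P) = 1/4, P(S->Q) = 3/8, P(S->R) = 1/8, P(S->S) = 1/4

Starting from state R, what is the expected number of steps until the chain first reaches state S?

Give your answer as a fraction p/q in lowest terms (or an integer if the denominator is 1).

Answer: 8

Derivation:
Let h_i = expected steps to first reach S from state i.
Boundary: h_S = 0.
First-step equations for the other states:
  h_P = 1 + 1/8*h_P + 1/4*h_Q + 1/2*h_R + 1/8*h_S
  h_Q = 1 + 1/2*h_P + 1/8*h_Q + 1/4*h_R + 1/8*h_S
  h_R = 1 + 1/4*h_P + 1/4*h_Q + 3/8*h_R + 1/8*h_S

Substituting h_S = 0 and rearranging gives the linear system (I - Q) h = 1:
  [7/8, -1/4, -1/2] . (h_P, h_Q, h_R) = 1
  [-1/2, 7/8, -1/4] . (h_P, h_Q, h_R) = 1
  [-1/4, -1/4, 5/8] . (h_P, h_Q, h_R) = 1

Solving yields:
  h_P = 8
  h_Q = 8
  h_R = 8

Starting state is R, so the expected hitting time is h_R = 8.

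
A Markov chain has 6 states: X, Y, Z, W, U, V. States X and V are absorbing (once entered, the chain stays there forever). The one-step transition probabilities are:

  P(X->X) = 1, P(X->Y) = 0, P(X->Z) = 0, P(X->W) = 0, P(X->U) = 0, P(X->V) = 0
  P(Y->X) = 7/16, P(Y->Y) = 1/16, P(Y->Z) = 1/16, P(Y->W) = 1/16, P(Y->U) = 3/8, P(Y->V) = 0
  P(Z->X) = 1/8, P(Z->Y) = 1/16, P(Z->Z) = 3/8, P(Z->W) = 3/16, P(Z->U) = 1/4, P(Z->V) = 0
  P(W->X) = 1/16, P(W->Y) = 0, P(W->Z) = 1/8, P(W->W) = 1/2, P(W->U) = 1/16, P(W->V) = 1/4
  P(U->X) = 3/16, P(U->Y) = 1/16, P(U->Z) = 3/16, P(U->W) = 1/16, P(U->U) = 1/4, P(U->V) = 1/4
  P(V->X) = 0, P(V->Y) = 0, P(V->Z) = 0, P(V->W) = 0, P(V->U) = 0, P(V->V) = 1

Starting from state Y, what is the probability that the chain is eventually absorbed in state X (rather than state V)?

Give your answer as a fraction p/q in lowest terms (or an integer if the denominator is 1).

Let a_i = P(absorbed in X | start in state i).
Boundary conditions: a_X = 1, a_V = 0.
For each transient state i, a_i = sum_j P(i->j) * a_j:
  a_Y = 7/16*a_X + 1/16*a_Y + 1/16*a_Z + 1/16*a_W + 3/8*a_U + 0*a_V
  a_Z = 1/8*a_X + 1/16*a_Y + 3/8*a_Z + 3/16*a_W + 1/4*a_U + 0*a_V
  a_W = 1/16*a_X + 0*a_Y + 1/8*a_Z + 1/2*a_W + 1/16*a_U + 1/4*a_V
  a_U = 3/16*a_X + 1/16*a_Y + 3/16*a_Z + 1/16*a_W + 1/4*a_U + 1/4*a_V

Substituting a_X = 1 and a_V = 0, rearrange to (I - Q) a = r where r[i] = P(i -> X):
  [15/16, -1/16, -1/16, -3/8] . (a_Y, a_Z, a_W, a_U) = 7/16
  [-1/16, 5/8, -3/16, -1/4] . (a_Y, a_Z, a_W, a_U) = 1/8
  [0, -1/8, 1/2, -1/16] . (a_Y, a_Z, a_W, a_U) = 1/16
  [-1/16, -3/16, -1/16, 3/4] . (a_Y, a_Z, a_W, a_U) = 3/16

Solving yields:
  a_Y = 1916/2675
  a_Z = 1497/2675
  a_W = 868/2675
  a_U = 51/107

Starting state is Y, so the absorption probability is a_Y = 1916/2675.

Answer: 1916/2675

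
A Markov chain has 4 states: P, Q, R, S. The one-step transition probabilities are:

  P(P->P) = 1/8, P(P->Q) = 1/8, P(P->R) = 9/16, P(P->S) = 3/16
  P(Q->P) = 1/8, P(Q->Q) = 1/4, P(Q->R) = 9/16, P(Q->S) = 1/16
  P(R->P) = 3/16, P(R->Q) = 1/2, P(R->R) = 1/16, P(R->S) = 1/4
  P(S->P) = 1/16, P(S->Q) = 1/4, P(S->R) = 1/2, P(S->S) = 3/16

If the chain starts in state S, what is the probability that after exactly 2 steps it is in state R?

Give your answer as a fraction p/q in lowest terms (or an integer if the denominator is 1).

Answer: 77/256

Derivation:
Computing P^2 by repeated multiplication:
P^1 =
  P: [1/8, 1/8, 9/16, 3/16]
  Q: [1/8, 1/4, 9/16, 1/16]
  R: [3/16, 1/2, 1/16, 1/4]
  S: [1/16, 1/4, 1/2, 3/16]
P^2 =
  P: [19/128, 3/8, 69/256, 53/256]
  Q: [5/32, 3/8, 71/256, 49/256]
  R: [29/256, 31/128, 33/64, 33/256]
  S: [37/256, 47/128, 77/256, 3/16]

(P^2)[S -> R] = 77/256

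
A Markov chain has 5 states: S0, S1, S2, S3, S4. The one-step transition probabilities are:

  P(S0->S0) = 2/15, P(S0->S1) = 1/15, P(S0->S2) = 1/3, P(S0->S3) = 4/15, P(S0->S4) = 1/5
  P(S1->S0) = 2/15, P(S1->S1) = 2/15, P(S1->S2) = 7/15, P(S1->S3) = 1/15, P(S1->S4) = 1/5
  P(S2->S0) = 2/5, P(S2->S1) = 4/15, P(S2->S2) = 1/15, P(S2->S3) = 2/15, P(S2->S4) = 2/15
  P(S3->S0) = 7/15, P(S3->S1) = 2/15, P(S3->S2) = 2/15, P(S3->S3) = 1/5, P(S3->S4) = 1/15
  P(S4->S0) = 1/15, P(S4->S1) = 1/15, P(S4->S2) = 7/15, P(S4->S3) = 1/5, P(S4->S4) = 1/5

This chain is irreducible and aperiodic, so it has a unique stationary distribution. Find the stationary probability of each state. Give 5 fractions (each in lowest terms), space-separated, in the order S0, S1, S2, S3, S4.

The stationary distribution satisfies pi = pi * P, i.e.:
  pi_S0 = 2/15*pi_S0 + 2/15*pi_S1 + 2/5*pi_S2 + 7/15*pi_S3 + 1/15*pi_S4
  pi_S1 = 1/15*pi_S0 + 2/15*pi_S1 + 4/15*pi_S2 + 2/15*pi_S3 + 1/15*pi_S4
  pi_S2 = 1/3*pi_S0 + 7/15*pi_S1 + 1/15*pi_S2 + 2/15*pi_S3 + 7/15*pi_S4
  pi_S3 = 4/15*pi_S0 + 1/15*pi_S1 + 2/15*pi_S2 + 1/5*pi_S3 + 1/5*pi_S4
  pi_S4 = 1/5*pi_S0 + 1/5*pi_S1 + 2/15*pi_S2 + 1/15*pi_S3 + 1/5*pi_S4
with normalization: pi_S0 + pi_S1 + pi_S2 + pi_S3 + pi_S4 = 1.

Using the first 4 balance equations plus normalization, the linear system A*pi = b is:
  [-13/15, 2/15, 2/5, 7/15, 1/15] . pi = 0
  [1/15, -13/15, 4/15, 2/15, 1/15] . pi = 0
  [1/3, 7/15, -14/15, 2/15, 7/15] . pi = 0
  [4/15, 1/15, 2/15, -4/5, 1/5] . pi = 0
  [1, 1, 1, 1, 1] . pi = 1

Solving yields:
  pi_S0 = 3902/15369
  pi_S1 = 4345/30738
  pi_S2 = 8183/30738
  pi_S3 = 5543/30738
  pi_S4 = 1621/10246

Verification (pi * P):
  3902/15369*2/15 + 4345/30738*2/15 + 8183/30738*2/5 + 5543/30738*7/15 + 1621/10246*1/15 = 3902/15369 = pi_S0  (ok)
  3902/15369*1/15 + 4345/30738*2/15 + 8183/30738*4/15 + 5543/30738*2/15 + 1621/10246*1/15 = 4345/30738 = pi_S1  (ok)
  3902/15369*1/3 + 4345/30738*7/15 + 8183/30738*1/15 + 5543/30738*2/15 + 1621/10246*7/15 = 8183/30738 = pi_S2  (ok)
  3902/15369*4/15 + 4345/30738*1/15 + 8183/30738*2/15 + 5543/30738*1/5 + 1621/10246*1/5 = 5543/30738 = pi_S3  (ok)
  3902/15369*1/5 + 4345/30738*1/5 + 8183/30738*2/15 + 5543/30738*1/15 + 1621/10246*1/5 = 1621/10246 = pi_S4  (ok)

Answer: 3902/15369 4345/30738 8183/30738 5543/30738 1621/10246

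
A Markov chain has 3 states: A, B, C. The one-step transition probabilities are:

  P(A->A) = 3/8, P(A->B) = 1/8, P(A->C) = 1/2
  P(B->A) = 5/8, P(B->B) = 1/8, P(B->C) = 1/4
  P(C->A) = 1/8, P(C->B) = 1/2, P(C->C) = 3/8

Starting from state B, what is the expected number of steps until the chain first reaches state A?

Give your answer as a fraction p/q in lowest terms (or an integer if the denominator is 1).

Let h_i = expected steps to first reach A from state i.
Boundary: h_A = 0.
First-step equations for the other states:
  h_B = 1 + 5/8*h_A + 1/8*h_B + 1/4*h_C
  h_C = 1 + 1/8*h_A + 1/2*h_B + 3/8*h_C

Substituting h_A = 0 and rearranging gives the linear system (I - Q) h = 1:
  [7/8, -1/4] . (h_B, h_C) = 1
  [-1/2, 5/8] . (h_B, h_C) = 1

Solving yields:
  h_B = 56/27
  h_C = 88/27

Starting state is B, so the expected hitting time is h_B = 56/27.

Answer: 56/27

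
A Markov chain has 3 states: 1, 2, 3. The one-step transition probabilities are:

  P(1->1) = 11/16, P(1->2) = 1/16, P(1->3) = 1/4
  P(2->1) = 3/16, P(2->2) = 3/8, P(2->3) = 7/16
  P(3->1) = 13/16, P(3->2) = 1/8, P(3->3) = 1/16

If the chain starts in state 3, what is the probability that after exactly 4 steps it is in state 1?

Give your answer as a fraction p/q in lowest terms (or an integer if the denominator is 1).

Computing P^4 by repeated multiplication:
P^1 =
  1: [11/16, 1/16, 1/4]
  2: [3/16, 3/8, 7/16]
  3: [13/16, 1/8, 1/16]
P^2 =
  1: [11/16, 25/256, 55/256]
  2: [71/128, 53/256, 61/256]
  3: [81/128, 27/256, 67/256]
P^3 =
  1: [1363/2048, 109/1024, 467/2048]
  2: [1257/2048, 291/2048, 125/512]
  3: [1367/2048, 229/2048, 113/512]
P^4 =
  1: [10859/16384, 3605/32768, 7445/32768]
  2: [1325/2048, 4003/32768, 7565/32768]
  3: [675/1024, 3645/32768, 7523/32768]

(P^4)[3 -> 1] = 675/1024

Answer: 675/1024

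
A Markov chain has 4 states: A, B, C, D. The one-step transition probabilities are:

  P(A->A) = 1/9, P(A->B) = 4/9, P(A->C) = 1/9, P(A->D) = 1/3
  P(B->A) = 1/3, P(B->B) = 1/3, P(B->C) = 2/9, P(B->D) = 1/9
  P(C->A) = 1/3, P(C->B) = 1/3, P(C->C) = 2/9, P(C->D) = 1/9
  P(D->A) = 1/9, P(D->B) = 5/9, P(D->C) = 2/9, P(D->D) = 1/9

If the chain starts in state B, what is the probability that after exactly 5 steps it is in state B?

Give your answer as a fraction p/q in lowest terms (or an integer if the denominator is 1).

Computing P^5 by repeated multiplication:
P^1 =
  A: [1/9, 4/9, 1/9, 1/3]
  B: [1/3, 1/3, 2/9, 1/9]
  C: [1/3, 1/3, 2/9, 1/9]
  D: [1/9, 5/9, 2/9, 1/9]
P^2 =
  A: [19/81, 34/81, 17/81, 11/81]
  B: [19/81, 32/81, 5/27, 5/27]
  C: [19/81, 32/81, 5/27, 5/27]
  D: [23/81, 10/27, 17/81, 11/81]
P^3 =
  A: [61/243, 284/729, 143/729, 119/729]
  B: [175/729, 292/729, 143/729, 119/729]
  C: [175/729, 292/729, 143/729, 119/729]
  D: [175/729, 32/81, 139/729, 127/729]
P^4 =
  A: [1583/6561, 2608/6561, 425/2187, 365/2187]
  B: [533/2187, 2600/6561, 1283/6561, 1079/6561]
  C: [533/2187, 2600/6561, 1283/6561, 1079/6561]
  D: [1583/6561, 872/2187, 1283/6561, 1079/6561]
P^5 =
  A: [14327/59049, 23456/59049, 11539/59049, 9727/59049]
  B: [14327/59049, 23440/59049, 3841/19683, 3253/19683]
  C: [14327/59049, 23440/59049, 3841/19683, 3253/19683]
  D: [14359/59049, 7808/19683, 11539/59049, 9727/59049]

(P^5)[B -> B] = 23440/59049

Answer: 23440/59049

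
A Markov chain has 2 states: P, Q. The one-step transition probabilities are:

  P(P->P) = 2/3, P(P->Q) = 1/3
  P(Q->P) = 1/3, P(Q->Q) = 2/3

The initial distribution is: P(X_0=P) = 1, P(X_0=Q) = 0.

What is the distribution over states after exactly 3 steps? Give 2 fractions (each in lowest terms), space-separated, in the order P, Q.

Propagating the distribution step by step (d_{t+1} = d_t * P):
d_0 = (P=1, Q=0)
  d_1[P] = 1*2/3 + 0*1/3 = 2/3
  d_1[Q] = 1*1/3 + 0*2/3 = 1/3
d_1 = (P=2/3, Q=1/3)
  d_2[P] = 2/3*2/3 + 1/3*1/3 = 5/9
  d_2[Q] = 2/3*1/3 + 1/3*2/3 = 4/9
d_2 = (P=5/9, Q=4/9)
  d_3[P] = 5/9*2/3 + 4/9*1/3 = 14/27
  d_3[Q] = 5/9*1/3 + 4/9*2/3 = 13/27
d_3 = (P=14/27, Q=13/27)

Answer: 14/27 13/27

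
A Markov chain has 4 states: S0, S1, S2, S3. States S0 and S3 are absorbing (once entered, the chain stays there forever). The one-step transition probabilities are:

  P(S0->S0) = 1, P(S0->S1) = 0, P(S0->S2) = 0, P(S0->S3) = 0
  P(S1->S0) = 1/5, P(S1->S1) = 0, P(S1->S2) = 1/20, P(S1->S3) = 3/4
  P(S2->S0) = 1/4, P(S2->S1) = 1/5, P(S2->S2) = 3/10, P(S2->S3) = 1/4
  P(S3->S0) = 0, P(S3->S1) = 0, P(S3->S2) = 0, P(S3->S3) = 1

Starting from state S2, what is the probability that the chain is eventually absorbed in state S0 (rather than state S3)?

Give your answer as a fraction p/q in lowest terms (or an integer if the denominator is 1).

Answer: 29/69

Derivation:
Let a_i = P(absorbed in S0 | start in state i).
Boundary conditions: a_S0 = 1, a_S3 = 0.
For each transient state i, a_i = sum_j P(i->j) * a_j:
  a_S1 = 1/5*a_S0 + 0*a_S1 + 1/20*a_S2 + 3/4*a_S3
  a_S2 = 1/4*a_S0 + 1/5*a_S1 + 3/10*a_S2 + 1/4*a_S3

Substituting a_S0 = 1 and a_S3 = 0, rearrange to (I - Q) a = r where r[i] = P(i -> S0):
  [1, -1/20] . (a_S1, a_S2) = 1/5
  [-1/5, 7/10] . (a_S1, a_S2) = 1/4

Solving yields:
  a_S1 = 61/276
  a_S2 = 29/69

Starting state is S2, so the absorption probability is a_S2 = 29/69.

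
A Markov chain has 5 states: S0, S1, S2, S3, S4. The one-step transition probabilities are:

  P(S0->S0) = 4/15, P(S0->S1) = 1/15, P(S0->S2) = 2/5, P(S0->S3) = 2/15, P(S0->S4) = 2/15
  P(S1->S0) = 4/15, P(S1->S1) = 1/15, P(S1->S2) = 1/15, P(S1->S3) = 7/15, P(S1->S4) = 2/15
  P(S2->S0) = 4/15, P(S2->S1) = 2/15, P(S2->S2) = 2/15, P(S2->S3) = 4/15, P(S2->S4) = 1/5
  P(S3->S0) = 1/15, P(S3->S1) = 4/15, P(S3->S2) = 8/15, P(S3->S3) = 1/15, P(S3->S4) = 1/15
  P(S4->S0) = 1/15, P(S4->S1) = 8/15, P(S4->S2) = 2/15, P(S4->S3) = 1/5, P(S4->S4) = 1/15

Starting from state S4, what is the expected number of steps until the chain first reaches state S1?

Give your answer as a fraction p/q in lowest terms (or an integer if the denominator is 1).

Let h_i = expected steps to first reach S1 from state i.
Boundary: h_S1 = 0.
First-step equations for the other states:
  h_S0 = 1 + 4/15*h_S0 + 1/15*h_S1 + 2/5*h_S2 + 2/15*h_S3 + 2/15*h_S4
  h_S2 = 1 + 4/15*h_S0 + 2/15*h_S1 + 2/15*h_S2 + 4/15*h_S3 + 1/5*h_S4
  h_S3 = 1 + 1/15*h_S0 + 4/15*h_S1 + 8/15*h_S2 + 1/15*h_S3 + 1/15*h_S4
  h_S4 = 1 + 1/15*h_S0 + 8/15*h_S1 + 2/15*h_S2 + 1/5*h_S3 + 1/15*h_S4

Substituting h_S1 = 0 and rearranging gives the linear system (I - Q) h = 1:
  [11/15, -2/5, -2/15, -2/15] . (h_S0, h_S2, h_S3, h_S4) = 1
  [-4/15, 13/15, -4/15, -1/5] . (h_S0, h_S2, h_S3, h_S4) = 1
  [-1/15, -8/15, 14/15, -1/15] . (h_S0, h_S2, h_S3, h_S4) = 1
  [-1/15, -2/15, -1/5, 14/15] . (h_S0, h_S2, h_S3, h_S4) = 1

Solving yields:
  h_S0 = 73095/13421
  h_S2 = 66285/13421
  h_S3 = 60480/13421
  h_S4 = 42030/13421

Starting state is S4, so the expected hitting time is h_S4 = 42030/13421.

Answer: 42030/13421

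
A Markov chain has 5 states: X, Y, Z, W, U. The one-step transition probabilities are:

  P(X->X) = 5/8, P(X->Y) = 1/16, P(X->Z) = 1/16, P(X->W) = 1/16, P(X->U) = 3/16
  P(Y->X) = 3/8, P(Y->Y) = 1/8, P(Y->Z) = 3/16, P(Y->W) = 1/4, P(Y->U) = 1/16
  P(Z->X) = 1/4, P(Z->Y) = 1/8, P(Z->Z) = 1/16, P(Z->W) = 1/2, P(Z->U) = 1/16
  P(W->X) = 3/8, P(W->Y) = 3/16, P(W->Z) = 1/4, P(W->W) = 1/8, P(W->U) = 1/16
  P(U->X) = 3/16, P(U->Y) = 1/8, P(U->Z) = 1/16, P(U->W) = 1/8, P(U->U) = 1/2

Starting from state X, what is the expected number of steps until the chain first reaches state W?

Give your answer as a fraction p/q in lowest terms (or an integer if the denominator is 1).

Let h_i = expected steps to first reach W from state i.
Boundary: h_W = 0.
First-step equations for the other states:
  h_X = 1 + 5/8*h_X + 1/16*h_Y + 1/16*h_Z + 1/16*h_W + 3/16*h_U
  h_Y = 1 + 3/8*h_X + 1/8*h_Y + 3/16*h_Z + 1/4*h_W + 1/16*h_U
  h_Z = 1 + 1/4*h_X + 1/8*h_Y + 1/16*h_Z + 1/2*h_W + 1/16*h_U
  h_U = 1 + 3/16*h_X + 1/8*h_Y + 1/16*h_Z + 1/8*h_W + 1/2*h_U

Substituting h_W = 0 and rearranging gives the linear system (I - Q) h = 1:
  [3/8, -1/16, -1/16, -3/16] . (h_X, h_Y, h_Z, h_U) = 1
  [-3/8, 7/8, -3/16, -1/16] . (h_X, h_Y, h_Z, h_U) = 1
  [-1/4, -1/8, 15/16, -1/16] . (h_X, h_Y, h_Z, h_U) = 1
  [-3/16, -1/8, -1/16, 1/2] . (h_X, h_Y, h_Z, h_U) = 1

Solving yields:
  h_X = 10616/1341
  h_Y = 8032/1341
  h_Z = 40/9
  h_U = 9416/1341

Starting state is X, so the expected hitting time is h_X = 10616/1341.

Answer: 10616/1341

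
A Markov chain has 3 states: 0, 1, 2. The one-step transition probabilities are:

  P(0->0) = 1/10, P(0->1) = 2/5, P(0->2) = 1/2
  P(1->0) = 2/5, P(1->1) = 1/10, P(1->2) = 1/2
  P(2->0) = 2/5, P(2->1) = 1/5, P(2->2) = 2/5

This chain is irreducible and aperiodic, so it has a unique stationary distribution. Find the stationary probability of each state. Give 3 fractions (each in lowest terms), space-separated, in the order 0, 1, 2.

The stationary distribution satisfies pi = pi * P, i.e.:
  pi_0 = 1/10*pi_0 + 2/5*pi_1 + 2/5*pi_2
  pi_1 = 2/5*pi_0 + 1/10*pi_1 + 1/5*pi_2
  pi_2 = 1/2*pi_0 + 1/2*pi_1 + 2/5*pi_2
with normalization: pi_0 + pi_1 + pi_2 = 1.

Using the first 2 balance equations plus normalization, the linear system A*pi = b is:
  [-9/10, 2/5, 2/5] . pi = 0
  [2/5, -9/10, 1/5] . pi = 0
  [1, 1, 1] . pi = 1

Solving yields:
  pi_0 = 4/13
  pi_1 = 34/143
  pi_2 = 5/11

Verification (pi * P):
  4/13*1/10 + 34/143*2/5 + 5/11*2/5 = 4/13 = pi_0  (ok)
  4/13*2/5 + 34/143*1/10 + 5/11*1/5 = 34/143 = pi_1  (ok)
  4/13*1/2 + 34/143*1/2 + 5/11*2/5 = 5/11 = pi_2  (ok)

Answer: 4/13 34/143 5/11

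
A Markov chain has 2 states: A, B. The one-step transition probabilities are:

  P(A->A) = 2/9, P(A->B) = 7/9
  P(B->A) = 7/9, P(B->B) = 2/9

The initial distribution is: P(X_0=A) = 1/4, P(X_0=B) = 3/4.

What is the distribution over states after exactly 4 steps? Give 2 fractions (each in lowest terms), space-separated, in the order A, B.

Answer: 12497/26244 13747/26244

Derivation:
Propagating the distribution step by step (d_{t+1} = d_t * P):
d_0 = (A=1/4, B=3/4)
  d_1[A] = 1/4*2/9 + 3/4*7/9 = 23/36
  d_1[B] = 1/4*7/9 + 3/4*2/9 = 13/36
d_1 = (A=23/36, B=13/36)
  d_2[A] = 23/36*2/9 + 13/36*7/9 = 137/324
  d_2[B] = 23/36*7/9 + 13/36*2/9 = 187/324
d_2 = (A=137/324, B=187/324)
  d_3[A] = 137/324*2/9 + 187/324*7/9 = 1583/2916
  d_3[B] = 137/324*7/9 + 187/324*2/9 = 1333/2916
d_3 = (A=1583/2916, B=1333/2916)
  d_4[A] = 1583/2916*2/9 + 1333/2916*7/9 = 12497/26244
  d_4[B] = 1583/2916*7/9 + 1333/2916*2/9 = 13747/26244
d_4 = (A=12497/26244, B=13747/26244)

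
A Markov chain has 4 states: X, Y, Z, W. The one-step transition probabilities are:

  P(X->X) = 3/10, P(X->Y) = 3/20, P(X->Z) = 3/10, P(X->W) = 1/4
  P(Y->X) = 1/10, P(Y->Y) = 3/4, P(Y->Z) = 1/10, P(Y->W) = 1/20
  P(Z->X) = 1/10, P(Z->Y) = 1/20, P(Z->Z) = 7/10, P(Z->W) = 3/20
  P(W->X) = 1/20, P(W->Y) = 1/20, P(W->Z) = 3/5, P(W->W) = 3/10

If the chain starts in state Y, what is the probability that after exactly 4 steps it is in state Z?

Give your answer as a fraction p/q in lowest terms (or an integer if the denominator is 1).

Answer: 28639/80000

Derivation:
Computing P^4 by repeated multiplication:
P^1 =
  X: [3/10, 3/20, 3/10, 1/4]
  Y: [1/10, 3/4, 1/10, 1/20]
  Z: [1/10, 1/20, 7/10, 3/20]
  W: [1/20, 1/20, 3/5, 3/10]
P^2 =
  X: [59/400, 37/200, 93/200, 81/400]
  Y: [47/400, 117/200, 41/200, 37/400]
  Z: [9/80, 19/200, 123/200, 71/400]
  W: [19/200, 9/100, 31/50, 39/200]
P^3 =
  X: [191/1600, 777/4000, 2039/4000, 1413/8000]
  Y: [951/8000, 377/800, 1171/4000, 937/8000]
  Z: [909/8000, 511/4000, 2321/4000, 1427/8000]
  W: [437/4000, 49/400, 1177/2000, 719/4000]
P^4 =
  X: [18407/160000, 15833/80000, 41443/80000, 27041/160000]
  Y: [18867/160000, 31341/80000, 28639/80000, 21173/160000]
  Z: [18209/160000, 12063/80000, 8961/16000, 5611/32000]
  W: [9029/80000, 5867/40000, 22593/40000, 14051/80000]

(P^4)[Y -> Z] = 28639/80000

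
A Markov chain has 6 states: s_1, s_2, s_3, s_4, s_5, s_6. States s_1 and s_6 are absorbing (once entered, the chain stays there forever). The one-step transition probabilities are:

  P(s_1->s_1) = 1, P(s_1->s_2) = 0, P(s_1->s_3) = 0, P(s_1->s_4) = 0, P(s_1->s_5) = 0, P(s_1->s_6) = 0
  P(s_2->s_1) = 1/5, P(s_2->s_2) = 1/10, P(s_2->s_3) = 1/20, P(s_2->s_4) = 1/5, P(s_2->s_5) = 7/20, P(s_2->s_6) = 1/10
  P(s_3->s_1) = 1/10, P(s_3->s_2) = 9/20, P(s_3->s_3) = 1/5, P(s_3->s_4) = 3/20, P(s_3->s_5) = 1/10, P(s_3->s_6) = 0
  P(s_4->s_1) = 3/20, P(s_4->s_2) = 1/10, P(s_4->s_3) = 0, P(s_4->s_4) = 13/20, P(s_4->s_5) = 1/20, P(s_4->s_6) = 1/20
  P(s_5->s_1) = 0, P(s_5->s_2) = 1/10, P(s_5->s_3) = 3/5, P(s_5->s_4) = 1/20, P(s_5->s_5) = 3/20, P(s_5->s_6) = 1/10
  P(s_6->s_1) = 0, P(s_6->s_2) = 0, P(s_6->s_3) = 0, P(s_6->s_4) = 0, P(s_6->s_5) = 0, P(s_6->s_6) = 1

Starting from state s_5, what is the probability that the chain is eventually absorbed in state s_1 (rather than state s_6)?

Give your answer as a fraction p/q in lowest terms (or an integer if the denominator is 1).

Answer: 3893/6326

Derivation:
Let a_i = P(absorbed in s_1 | start in state i).
Boundary conditions: a_s_1 = 1, a_s_6 = 0.
For each transient state i, a_i = sum_j P(i->j) * a_j:
  a_s_2 = 1/5*a_s_1 + 1/10*a_s_2 + 1/20*a_s_3 + 1/5*a_s_4 + 7/20*a_s_5 + 1/10*a_s_6
  a_s_3 = 1/10*a_s_1 + 9/20*a_s_2 + 1/5*a_s_3 + 3/20*a_s_4 + 1/10*a_s_5 + 0*a_s_6
  a_s_4 = 3/20*a_s_1 + 1/10*a_s_2 + 0*a_s_3 + 13/20*a_s_4 + 1/20*a_s_5 + 1/20*a_s_6
  a_s_5 = 0*a_s_1 + 1/10*a_s_2 + 3/5*a_s_3 + 1/20*a_s_4 + 3/20*a_s_5 + 1/10*a_s_6

Substituting a_s_1 = 1 and a_s_6 = 0, rearrange to (I - Q) a = r where r[i] = P(i -> s_1):
  [9/10, -1/20, -1/5, -7/20] . (a_s_2, a_s_3, a_s_4, a_s_5) = 1/5
  [-9/20, 4/5, -3/20, -1/10] . (a_s_2, a_s_3, a_s_4, a_s_5) = 1/10
  [-1/10, 0, 7/20, -1/20] . (a_s_2, a_s_3, a_s_4, a_s_5) = 3/20
  [-1/10, -3/5, -1/20, 17/20] . (a_s_2, a_s_3, a_s_4, a_s_5) = 0

Solving yields:
  a_s_2 = 4157/6326
  a_s_3 = 4451/6326
  a_s_4 = 4455/6326
  a_s_5 = 3893/6326

Starting state is s_5, so the absorption probability is a_s_5 = 3893/6326.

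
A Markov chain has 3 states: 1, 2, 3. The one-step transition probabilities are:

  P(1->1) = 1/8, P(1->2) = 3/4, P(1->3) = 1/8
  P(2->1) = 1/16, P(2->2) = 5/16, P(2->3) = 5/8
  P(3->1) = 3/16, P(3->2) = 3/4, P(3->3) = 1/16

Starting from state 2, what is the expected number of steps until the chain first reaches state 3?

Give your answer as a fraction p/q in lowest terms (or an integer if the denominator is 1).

Answer: 120/71

Derivation:
Let h_i = expected steps to first reach 3 from state i.
Boundary: h_3 = 0.
First-step equations for the other states:
  h_1 = 1 + 1/8*h_1 + 3/4*h_2 + 1/8*h_3
  h_2 = 1 + 1/16*h_1 + 5/16*h_2 + 5/8*h_3

Substituting h_3 = 0 and rearranging gives the linear system (I - Q) h = 1:
  [7/8, -3/4] . (h_1, h_2) = 1
  [-1/16, 11/16] . (h_1, h_2) = 1

Solving yields:
  h_1 = 184/71
  h_2 = 120/71

Starting state is 2, so the expected hitting time is h_2 = 120/71.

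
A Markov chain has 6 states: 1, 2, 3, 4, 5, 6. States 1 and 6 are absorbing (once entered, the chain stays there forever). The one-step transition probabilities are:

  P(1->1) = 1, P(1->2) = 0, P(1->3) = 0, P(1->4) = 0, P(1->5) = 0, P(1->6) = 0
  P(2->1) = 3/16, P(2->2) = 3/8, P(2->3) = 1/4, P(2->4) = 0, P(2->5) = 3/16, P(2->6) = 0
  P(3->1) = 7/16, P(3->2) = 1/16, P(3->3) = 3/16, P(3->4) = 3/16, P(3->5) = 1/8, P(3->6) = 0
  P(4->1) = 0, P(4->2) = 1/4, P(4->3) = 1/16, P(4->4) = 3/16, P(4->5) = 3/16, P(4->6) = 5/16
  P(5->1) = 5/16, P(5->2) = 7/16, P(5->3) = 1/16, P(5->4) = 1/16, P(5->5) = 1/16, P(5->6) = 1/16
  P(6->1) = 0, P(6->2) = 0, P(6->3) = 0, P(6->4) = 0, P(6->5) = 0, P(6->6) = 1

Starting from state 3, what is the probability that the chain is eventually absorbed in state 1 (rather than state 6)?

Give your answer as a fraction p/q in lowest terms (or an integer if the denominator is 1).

Let a_i = P(absorbed in 1 | start in state i).
Boundary conditions: a_1 = 1, a_6 = 0.
For each transient state i, a_i = sum_j P(i->j) * a_j:
  a_2 = 3/16*a_1 + 3/8*a_2 + 1/4*a_3 + 0*a_4 + 3/16*a_5 + 0*a_6
  a_3 = 7/16*a_1 + 1/16*a_2 + 3/16*a_3 + 3/16*a_4 + 1/8*a_5 + 0*a_6
  a_4 = 0*a_1 + 1/4*a_2 + 1/16*a_3 + 3/16*a_4 + 3/16*a_5 + 5/16*a_6
  a_5 = 5/16*a_1 + 7/16*a_2 + 1/16*a_3 + 1/16*a_4 + 1/16*a_5 + 1/16*a_6

Substituting a_1 = 1 and a_6 = 0, rearrange to (I - Q) a = r where r[i] = P(i -> 1):
  [5/8, -1/4, 0, -3/16] . (a_2, a_3, a_4, a_5) = 3/16
  [-1/16, 13/16, -3/16, -1/8] . (a_2, a_3, a_4, a_5) = 7/16
  [-1/4, -1/16, 13/16, -3/16] . (a_2, a_3, a_4, a_5) = 0
  [-7/16, -1/16, -1/16, 15/16] . (a_2, a_3, a_4, a_5) = 5/16

Solving yields:
  a_2 = 8051/8960
  a_3 = 3089/3584
  a_4 = 9641/17920
  a_5 = 379/448

Starting state is 3, so the absorption probability is a_3 = 3089/3584.

Answer: 3089/3584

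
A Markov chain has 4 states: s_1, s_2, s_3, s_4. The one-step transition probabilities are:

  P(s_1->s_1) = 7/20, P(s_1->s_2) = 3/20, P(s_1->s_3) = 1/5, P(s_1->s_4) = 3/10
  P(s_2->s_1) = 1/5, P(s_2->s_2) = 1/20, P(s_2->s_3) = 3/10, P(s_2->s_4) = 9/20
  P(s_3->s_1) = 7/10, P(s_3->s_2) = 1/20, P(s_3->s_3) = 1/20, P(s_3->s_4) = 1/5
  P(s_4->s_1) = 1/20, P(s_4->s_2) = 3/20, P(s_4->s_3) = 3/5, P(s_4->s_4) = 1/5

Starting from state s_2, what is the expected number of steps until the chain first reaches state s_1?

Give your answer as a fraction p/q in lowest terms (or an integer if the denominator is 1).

Answer: 524/163

Derivation:
Let h_i = expected steps to first reach s_1 from state i.
Boundary: h_s_1 = 0.
First-step equations for the other states:
  h_s_2 = 1 + 1/5*h_s_1 + 1/20*h_s_2 + 3/10*h_s_3 + 9/20*h_s_4
  h_s_3 = 1 + 7/10*h_s_1 + 1/20*h_s_2 + 1/20*h_s_3 + 1/5*h_s_4
  h_s_4 = 1 + 1/20*h_s_1 + 3/20*h_s_2 + 3/5*h_s_3 + 1/5*h_s_4

Substituting h_s_1 = 0 and rearranging gives the linear system (I - Q) h = 1:
  [19/20, -3/10, -9/20] . (h_s_2, h_s_3, h_s_4) = 1
  [-1/20, 19/20, -1/5] . (h_s_2, h_s_3, h_s_4) = 1
  [-3/20, -3/5, 4/5] . (h_s_2, h_s_3, h_s_4) = 1

Solving yields:
  h_s_2 = 524/163
  h_s_3 = 312/163
  h_s_4 = 536/163

Starting state is s_2, so the expected hitting time is h_s_2 = 524/163.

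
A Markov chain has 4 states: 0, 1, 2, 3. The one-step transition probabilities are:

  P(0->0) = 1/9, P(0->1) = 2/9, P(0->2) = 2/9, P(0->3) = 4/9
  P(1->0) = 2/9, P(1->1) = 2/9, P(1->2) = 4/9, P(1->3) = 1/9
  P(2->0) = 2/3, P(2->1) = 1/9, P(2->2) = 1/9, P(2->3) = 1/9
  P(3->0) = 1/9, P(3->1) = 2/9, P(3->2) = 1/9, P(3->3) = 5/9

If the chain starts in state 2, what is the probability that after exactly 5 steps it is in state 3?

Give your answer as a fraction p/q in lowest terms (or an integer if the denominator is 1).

Answer: 20557/59049

Derivation:
Computing P^5 by repeated multiplication:
P^1 =
  0: [1/9, 2/9, 2/9, 4/9]
  1: [2/9, 2/9, 4/9, 1/9]
  2: [2/3, 1/9, 1/9, 1/9]
  3: [1/9, 2/9, 1/9, 5/9]
P^2 =
  0: [7/27, 16/81, 16/81, 28/81]
  1: [31/81, 14/81, 17/81, 19/81]
  2: [5/27, 17/81, 2/9, 31/81]
  3: [16/81, 17/81, 16/81, 32/81]
P^3 =
  0: [59/243, 146/729, 50/243, 256/729]
  1: [20/81, 145/729, 154/729, 250/729]
  2: [188/729, 16/81, 49/243, 250/729]
  3: [178/729, 146/729, 148/729, 257/729]
P^4 =
  0: [1625/6561, 436/2187, 448/2187, 2284/6561]
  1: [548/2187, 1304/6561, 448/2187, 2269/6561]
  2: [536/2187, 437/2187, 1349/6561, 2293/6561]
  3: [1615/6561, 1310/6561, 1345/6561, 2291/6561]
P^5 =
  0: [1621/6561, 3926/19683, 12110/59049, 20572/59049]
  1: [14585/59049, 3926/19683, 4039/19683, 20569/59049]
  2: [14617/59049, 11773/59049, 4034/19683, 20557/59049]
  3: [14596/59049, 11777/59049, 12106/59049, 20570/59049]

(P^5)[2 -> 3] = 20557/59049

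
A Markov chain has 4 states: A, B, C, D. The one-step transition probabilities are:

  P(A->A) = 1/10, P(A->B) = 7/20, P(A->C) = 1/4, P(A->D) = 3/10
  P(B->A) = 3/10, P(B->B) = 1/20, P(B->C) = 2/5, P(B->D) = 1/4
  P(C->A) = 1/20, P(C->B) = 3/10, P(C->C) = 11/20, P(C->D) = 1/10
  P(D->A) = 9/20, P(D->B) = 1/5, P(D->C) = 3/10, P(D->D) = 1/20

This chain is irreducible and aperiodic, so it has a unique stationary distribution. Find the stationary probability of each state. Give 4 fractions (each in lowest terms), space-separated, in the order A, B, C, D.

The stationary distribution satisfies pi = pi * P, i.e.:
  pi_A = 1/10*pi_A + 3/10*pi_B + 1/20*pi_C + 9/20*pi_D
  pi_B = 7/20*pi_A + 1/20*pi_B + 3/10*pi_C + 1/5*pi_D
  pi_C = 1/4*pi_A + 2/5*pi_B + 11/20*pi_C + 3/10*pi_D
  pi_D = 3/10*pi_A + 1/4*pi_B + 1/10*pi_C + 1/20*pi_D
with normalization: pi_A + pi_B + pi_C + pi_D = 1.

Using the first 3 balance equations plus normalization, the linear system A*pi = b is:
  [-9/10, 3/10, 1/20, 9/20] . pi = 0
  [7/20, -19/20, 3/10, 1/5] . pi = 0
  [1/4, 2/5, -9/20, 3/10] . pi = 0
  [1, 1, 1, 1] . pi = 1

Solving yields:
  pi_A = 337/1840
  pi_B = 431/1840
  pi_C = 771/1840
  pi_D = 301/1840

Verification (pi * P):
  337/1840*1/10 + 431/1840*3/10 + 771/1840*1/20 + 301/1840*9/20 = 337/1840 = pi_A  (ok)
  337/1840*7/20 + 431/1840*1/20 + 771/1840*3/10 + 301/1840*1/5 = 431/1840 = pi_B  (ok)
  337/1840*1/4 + 431/1840*2/5 + 771/1840*11/20 + 301/1840*3/10 = 771/1840 = pi_C  (ok)
  337/1840*3/10 + 431/1840*1/4 + 771/1840*1/10 + 301/1840*1/20 = 301/1840 = pi_D  (ok)

Answer: 337/1840 431/1840 771/1840 301/1840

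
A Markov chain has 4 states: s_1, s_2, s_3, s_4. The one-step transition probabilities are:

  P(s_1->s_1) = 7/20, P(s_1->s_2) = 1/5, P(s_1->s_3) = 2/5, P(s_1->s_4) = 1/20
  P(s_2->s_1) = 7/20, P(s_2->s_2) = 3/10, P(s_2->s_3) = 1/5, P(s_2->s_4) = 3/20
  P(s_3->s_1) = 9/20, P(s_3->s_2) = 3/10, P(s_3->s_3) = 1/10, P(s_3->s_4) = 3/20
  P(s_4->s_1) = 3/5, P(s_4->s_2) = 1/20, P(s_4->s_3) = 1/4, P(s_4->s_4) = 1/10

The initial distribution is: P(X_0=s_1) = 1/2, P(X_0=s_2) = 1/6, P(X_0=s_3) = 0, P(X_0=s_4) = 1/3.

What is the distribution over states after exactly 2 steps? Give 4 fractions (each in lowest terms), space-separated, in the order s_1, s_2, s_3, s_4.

Answer: 161/400 283/1200 311/1200 41/400

Derivation:
Propagating the distribution step by step (d_{t+1} = d_t * P):
d_0 = (s_1=1/2, s_2=1/6, s_3=0, s_4=1/3)
  d_1[s_1] = 1/2*7/20 + 1/6*7/20 + 0*9/20 + 1/3*3/5 = 13/30
  d_1[s_2] = 1/2*1/5 + 1/6*3/10 + 0*3/10 + 1/3*1/20 = 1/6
  d_1[s_3] = 1/2*2/5 + 1/6*1/5 + 0*1/10 + 1/3*1/4 = 19/60
  d_1[s_4] = 1/2*1/20 + 1/6*3/20 + 0*3/20 + 1/3*1/10 = 1/12
d_1 = (s_1=13/30, s_2=1/6, s_3=19/60, s_4=1/12)
  d_2[s_1] = 13/30*7/20 + 1/6*7/20 + 19/60*9/20 + 1/12*3/5 = 161/400
  d_2[s_2] = 13/30*1/5 + 1/6*3/10 + 19/60*3/10 + 1/12*1/20 = 283/1200
  d_2[s_3] = 13/30*2/5 + 1/6*1/5 + 19/60*1/10 + 1/12*1/4 = 311/1200
  d_2[s_4] = 13/30*1/20 + 1/6*3/20 + 19/60*3/20 + 1/12*1/10 = 41/400
d_2 = (s_1=161/400, s_2=283/1200, s_3=311/1200, s_4=41/400)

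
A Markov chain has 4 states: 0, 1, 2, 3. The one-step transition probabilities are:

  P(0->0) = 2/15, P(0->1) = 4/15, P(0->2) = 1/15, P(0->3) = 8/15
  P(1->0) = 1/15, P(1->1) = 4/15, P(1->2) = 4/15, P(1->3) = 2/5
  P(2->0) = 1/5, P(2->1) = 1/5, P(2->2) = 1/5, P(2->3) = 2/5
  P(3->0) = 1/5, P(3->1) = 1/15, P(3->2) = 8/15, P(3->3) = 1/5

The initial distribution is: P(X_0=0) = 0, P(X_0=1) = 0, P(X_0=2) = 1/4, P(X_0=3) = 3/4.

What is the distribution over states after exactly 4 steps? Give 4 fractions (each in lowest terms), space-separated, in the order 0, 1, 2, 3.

Propagating the distribution step by step (d_{t+1} = d_t * P):
d_0 = (0=0, 1=0, 2=1/4, 3=3/4)
  d_1[0] = 0*2/15 + 0*1/15 + 1/4*1/5 + 3/4*1/5 = 1/5
  d_1[1] = 0*4/15 + 0*4/15 + 1/4*1/5 + 3/4*1/15 = 1/10
  d_1[2] = 0*1/15 + 0*4/15 + 1/4*1/5 + 3/4*8/15 = 9/20
  d_1[3] = 0*8/15 + 0*2/5 + 1/4*2/5 + 3/4*1/5 = 1/4
d_1 = (0=1/5, 1=1/10, 2=9/20, 3=1/4)
  d_2[0] = 1/5*2/15 + 1/10*1/15 + 9/20*1/5 + 1/4*1/5 = 13/75
  d_2[1] = 1/5*4/15 + 1/10*4/15 + 9/20*1/5 + 1/4*1/15 = 14/75
  d_2[2] = 1/5*1/15 + 1/10*4/15 + 9/20*1/5 + 1/4*8/15 = 79/300
  d_2[3] = 1/5*8/15 + 1/10*2/5 + 9/20*2/5 + 1/4*1/5 = 113/300
d_2 = (0=13/75, 1=14/75, 2=79/300, 3=113/300)
  d_3[0] = 13/75*2/15 + 14/75*1/15 + 79/300*1/5 + 113/300*1/5 = 184/1125
  d_3[1] = 13/75*4/15 + 14/75*4/15 + 79/300*1/5 + 113/300*1/15 = 391/2250
  d_3[2] = 13/75*1/15 + 14/75*4/15 + 79/300*1/5 + 113/300*8/15 = 1417/4500
  d_3[3] = 13/75*8/15 + 14/75*2/5 + 79/300*2/5 + 113/300*1/5 = 313/900
d_3 = (0=184/1125, 1=391/2250, 2=1417/4500, 3=313/900)
  d_4[0] = 184/1125*2/15 + 391/2250*1/15 + 1417/4500*1/5 + 313/900*1/5 = 112/675
  d_4[1] = 184/1125*4/15 + 391/2250*4/15 + 1417/4500*1/5 + 313/900*1/15 = 2972/16875
  d_4[2] = 184/1125*1/15 + 391/2250*4/15 + 1417/4500*1/5 + 313/900*8/15 = 4127/13500
  d_4[3] = 184/1125*8/15 + 391/2250*2/5 + 1417/4500*2/5 + 313/900*1/5 = 23777/67500
d_4 = (0=112/675, 1=2972/16875, 2=4127/13500, 3=23777/67500)

Answer: 112/675 2972/16875 4127/13500 23777/67500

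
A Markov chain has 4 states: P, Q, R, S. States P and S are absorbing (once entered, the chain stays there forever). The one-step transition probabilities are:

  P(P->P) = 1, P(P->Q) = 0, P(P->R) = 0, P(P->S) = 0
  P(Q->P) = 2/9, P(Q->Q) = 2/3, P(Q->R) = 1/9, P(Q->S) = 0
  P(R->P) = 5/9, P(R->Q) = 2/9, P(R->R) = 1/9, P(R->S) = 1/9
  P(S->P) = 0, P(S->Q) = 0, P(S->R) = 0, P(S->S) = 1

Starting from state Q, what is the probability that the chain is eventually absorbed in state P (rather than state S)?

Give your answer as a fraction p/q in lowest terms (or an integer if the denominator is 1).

Answer: 21/22

Derivation:
Let a_i = P(absorbed in P | start in state i).
Boundary conditions: a_P = 1, a_S = 0.
For each transient state i, a_i = sum_j P(i->j) * a_j:
  a_Q = 2/9*a_P + 2/3*a_Q + 1/9*a_R + 0*a_S
  a_R = 5/9*a_P + 2/9*a_Q + 1/9*a_R + 1/9*a_S

Substituting a_P = 1 and a_S = 0, rearrange to (I - Q) a = r where r[i] = P(i -> P):
  [1/3, -1/9] . (a_Q, a_R) = 2/9
  [-2/9, 8/9] . (a_Q, a_R) = 5/9

Solving yields:
  a_Q = 21/22
  a_R = 19/22

Starting state is Q, so the absorption probability is a_Q = 21/22.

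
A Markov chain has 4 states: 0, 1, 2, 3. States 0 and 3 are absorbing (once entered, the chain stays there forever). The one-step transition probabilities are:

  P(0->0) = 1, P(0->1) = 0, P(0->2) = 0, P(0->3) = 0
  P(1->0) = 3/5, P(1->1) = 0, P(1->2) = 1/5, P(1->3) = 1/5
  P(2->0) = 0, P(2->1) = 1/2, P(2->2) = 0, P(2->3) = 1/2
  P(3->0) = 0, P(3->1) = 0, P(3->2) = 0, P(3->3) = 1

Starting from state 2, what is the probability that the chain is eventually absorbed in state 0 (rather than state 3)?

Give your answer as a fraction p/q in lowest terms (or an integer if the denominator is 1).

Let a_i = P(absorbed in 0 | start in state i).
Boundary conditions: a_0 = 1, a_3 = 0.
For each transient state i, a_i = sum_j P(i->j) * a_j:
  a_1 = 3/5*a_0 + 0*a_1 + 1/5*a_2 + 1/5*a_3
  a_2 = 0*a_0 + 1/2*a_1 + 0*a_2 + 1/2*a_3

Substituting a_0 = 1 and a_3 = 0, rearrange to (I - Q) a = r where r[i] = P(i -> 0):
  [1, -1/5] . (a_1, a_2) = 3/5
  [-1/2, 1] . (a_1, a_2) = 0

Solving yields:
  a_1 = 2/3
  a_2 = 1/3

Starting state is 2, so the absorption probability is a_2 = 1/3.

Answer: 1/3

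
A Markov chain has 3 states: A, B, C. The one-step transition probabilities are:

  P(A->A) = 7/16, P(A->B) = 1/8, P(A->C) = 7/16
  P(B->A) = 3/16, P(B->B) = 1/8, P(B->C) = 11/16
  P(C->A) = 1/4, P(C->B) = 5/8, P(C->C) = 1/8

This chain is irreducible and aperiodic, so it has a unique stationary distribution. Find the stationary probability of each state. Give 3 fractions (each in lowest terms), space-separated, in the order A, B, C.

The stationary distribution satisfies pi = pi * P, i.e.:
  pi_A = 7/16*pi_A + 3/16*pi_B + 1/4*pi_C
  pi_B = 1/8*pi_A + 1/8*pi_B + 5/8*pi_C
  pi_C = 7/16*pi_A + 11/16*pi_B + 1/8*pi_C
with normalization: pi_A + pi_B + pi_C = 1.

Using the first 2 balance equations plus normalization, the linear system A*pi = b is:
  [-9/16, 3/16, 1/4] . pi = 0
  [1/8, -7/8, 5/8] . pi = 0
  [1, 1, 1] . pi = 1

Solving yields:
  pi_A = 43/152
  pi_B = 49/152
  pi_C = 15/38

Verification (pi * P):
  43/152*7/16 + 49/152*3/16 + 15/38*1/4 = 43/152 = pi_A  (ok)
  43/152*1/8 + 49/152*1/8 + 15/38*5/8 = 49/152 = pi_B  (ok)
  43/152*7/16 + 49/152*11/16 + 15/38*1/8 = 15/38 = pi_C  (ok)

Answer: 43/152 49/152 15/38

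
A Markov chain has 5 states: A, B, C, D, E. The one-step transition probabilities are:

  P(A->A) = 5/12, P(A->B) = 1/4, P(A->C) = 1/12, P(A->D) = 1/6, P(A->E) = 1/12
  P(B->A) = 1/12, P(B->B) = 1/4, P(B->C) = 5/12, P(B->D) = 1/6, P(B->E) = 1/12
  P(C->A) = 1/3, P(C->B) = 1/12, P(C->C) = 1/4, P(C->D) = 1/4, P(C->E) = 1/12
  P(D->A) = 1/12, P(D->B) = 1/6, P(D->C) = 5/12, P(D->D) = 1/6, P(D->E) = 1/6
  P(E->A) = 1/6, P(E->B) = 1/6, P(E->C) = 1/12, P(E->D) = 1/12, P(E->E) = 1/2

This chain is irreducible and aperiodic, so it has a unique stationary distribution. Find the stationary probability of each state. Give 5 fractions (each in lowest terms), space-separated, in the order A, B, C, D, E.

The stationary distribution satisfies pi = pi * P, i.e.:
  pi_A = 5/12*pi_A + 1/12*pi_B + 1/3*pi_C + 1/12*pi_D + 1/6*pi_E
  pi_B = 1/4*pi_A + 1/4*pi_B + 1/12*pi_C + 1/6*pi_D + 1/6*pi_E
  pi_C = 1/12*pi_A + 5/12*pi_B + 1/4*pi_C + 5/12*pi_D + 1/12*pi_E
  pi_D = 1/6*pi_A + 1/6*pi_B + 1/4*pi_C + 1/6*pi_D + 1/12*pi_E
  pi_E = 1/12*pi_A + 1/12*pi_B + 1/12*pi_C + 1/6*pi_D + 1/2*pi_E
with normalization: pi_A + pi_B + pi_C + pi_D + pi_E = 1.

Using the first 4 balance equations plus normalization, the linear system A*pi = b is:
  [-7/12, 1/12, 1/3, 1/12, 1/6] . pi = 0
  [1/4, -3/4, 1/12, 1/6, 1/6] . pi = 0
  [1/12, 5/12, -3/4, 5/12, 1/12] . pi = 0
  [1/6, 1/6, 1/4, -5/6, 1/12] . pi = 0
  [1, 1, 1, 1, 1] . pi = 1

Solving yields:
  pi_A = 1251/5288
  pi_B = 959/5288
  pi_C = 639/2644
  pi_D = 457/2644
  pi_E = 443/2644

Verification (pi * P):
  1251/5288*5/12 + 959/5288*1/12 + 639/2644*1/3 + 457/2644*1/12 + 443/2644*1/6 = 1251/5288 = pi_A  (ok)
  1251/5288*1/4 + 959/5288*1/4 + 639/2644*1/12 + 457/2644*1/6 + 443/2644*1/6 = 959/5288 = pi_B  (ok)
  1251/5288*1/12 + 959/5288*5/12 + 639/2644*1/4 + 457/2644*5/12 + 443/2644*1/12 = 639/2644 = pi_C  (ok)
  1251/5288*1/6 + 959/5288*1/6 + 639/2644*1/4 + 457/2644*1/6 + 443/2644*1/12 = 457/2644 = pi_D  (ok)
  1251/5288*1/12 + 959/5288*1/12 + 639/2644*1/12 + 457/2644*1/6 + 443/2644*1/2 = 443/2644 = pi_E  (ok)

Answer: 1251/5288 959/5288 639/2644 457/2644 443/2644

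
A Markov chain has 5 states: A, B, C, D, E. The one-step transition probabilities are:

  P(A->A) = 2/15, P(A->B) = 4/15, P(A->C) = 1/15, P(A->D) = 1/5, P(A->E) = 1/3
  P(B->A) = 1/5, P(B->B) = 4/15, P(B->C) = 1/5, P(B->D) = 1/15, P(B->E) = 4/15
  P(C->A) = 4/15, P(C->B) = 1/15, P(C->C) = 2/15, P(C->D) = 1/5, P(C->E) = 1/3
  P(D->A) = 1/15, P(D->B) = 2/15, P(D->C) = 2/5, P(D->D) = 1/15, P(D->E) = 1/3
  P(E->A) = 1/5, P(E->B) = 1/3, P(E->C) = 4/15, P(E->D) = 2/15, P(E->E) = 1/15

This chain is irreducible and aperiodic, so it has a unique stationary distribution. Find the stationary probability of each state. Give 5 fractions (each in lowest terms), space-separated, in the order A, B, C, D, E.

The stationary distribution satisfies pi = pi * P, i.e.:
  pi_A = 2/15*pi_A + 1/5*pi_B + 4/15*pi_C + 1/15*pi_D + 1/5*pi_E
  pi_B = 4/15*pi_A + 4/15*pi_B + 1/15*pi_C + 2/15*pi_D + 1/3*pi_E
  pi_C = 1/15*pi_A + 1/5*pi_B + 2/15*pi_C + 2/5*pi_D + 4/15*pi_E
  pi_D = 1/5*pi_A + 1/15*pi_B + 1/5*pi_C + 1/15*pi_D + 2/15*pi_E
  pi_E = 1/3*pi_A + 4/15*pi_B + 1/3*pi_C + 1/3*pi_D + 1/15*pi_E
with normalization: pi_A + pi_B + pi_C + pi_D + pi_E = 1.

Using the first 4 balance equations plus normalization, the linear system A*pi = b is:
  [-13/15, 1/5, 4/15, 1/15, 1/5] . pi = 0
  [4/15, -11/15, 1/15, 2/15, 1/3] . pi = 0
  [1/15, 1/5, -13/15, 2/5, 4/15] . pi = 0
  [1/5, 1/15, 1/5, -14/15, 2/15] . pi = 0
  [1, 1, 1, 1, 1] . pi = 1

Solving yields:
  pi_A = 2087/11377
  pi_B = 7654/34131
  pi_C = 7019/34131
  pi_D = 4618/34131
  pi_E = 8579/34131

Verification (pi * P):
  2087/11377*2/15 + 7654/34131*1/5 + 7019/34131*4/15 + 4618/34131*1/15 + 8579/34131*1/5 = 2087/11377 = pi_A  (ok)
  2087/11377*4/15 + 7654/34131*4/15 + 7019/34131*1/15 + 4618/34131*2/15 + 8579/34131*1/3 = 7654/34131 = pi_B  (ok)
  2087/11377*1/15 + 7654/34131*1/5 + 7019/34131*2/15 + 4618/34131*2/5 + 8579/34131*4/15 = 7019/34131 = pi_C  (ok)
  2087/11377*1/5 + 7654/34131*1/15 + 7019/34131*1/5 + 4618/34131*1/15 + 8579/34131*2/15 = 4618/34131 = pi_D  (ok)
  2087/11377*1/3 + 7654/34131*4/15 + 7019/34131*1/3 + 4618/34131*1/3 + 8579/34131*1/15 = 8579/34131 = pi_E  (ok)

Answer: 2087/11377 7654/34131 7019/34131 4618/34131 8579/34131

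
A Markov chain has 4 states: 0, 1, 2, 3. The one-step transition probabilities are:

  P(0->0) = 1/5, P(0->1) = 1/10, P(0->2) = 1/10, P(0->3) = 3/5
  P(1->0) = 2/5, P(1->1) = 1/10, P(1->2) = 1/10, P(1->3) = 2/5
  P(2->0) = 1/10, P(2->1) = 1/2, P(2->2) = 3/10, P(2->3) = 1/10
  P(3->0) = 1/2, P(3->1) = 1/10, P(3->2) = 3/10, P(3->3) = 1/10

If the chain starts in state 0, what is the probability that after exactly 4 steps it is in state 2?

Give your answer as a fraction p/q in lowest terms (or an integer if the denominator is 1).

Computing P^4 by repeated multiplication:
P^1 =
  0: [1/5, 1/10, 1/10, 3/5]
  1: [2/5, 1/10, 1/10, 2/5]
  2: [1/10, 1/2, 3/10, 1/10]
  3: [1/2, 1/10, 3/10, 1/10]
P^2 =
  0: [39/100, 7/50, 6/25, 23/100]
  1: [33/100, 7/50, 1/5, 33/100]
  2: [3/10, 11/50, 9/50, 3/10]
  3: [11/50, 11/50, 9/50, 19/50]
P^3 =
  0: [273/1000, 49/250, 97/500, 337/1000]
  1: [307/1000, 9/50, 103/500, 307/1000]
  2: [79/250, 43/250, 49/250, 79/250]
  3: [17/50, 43/250, 53/250, 69/250]
P^4 =
  0: [3209/10000, 111/625, 1031/5000, 2953/10000]
  1: [123/400, 114/625, 1013/5000, 123/400]
  2: [387/1250, 223/1250, 253/1250, 387/1250]
  3: [37/125, 231/1250, 247/1250, 201/625]

(P^4)[0 -> 2] = 1031/5000

Answer: 1031/5000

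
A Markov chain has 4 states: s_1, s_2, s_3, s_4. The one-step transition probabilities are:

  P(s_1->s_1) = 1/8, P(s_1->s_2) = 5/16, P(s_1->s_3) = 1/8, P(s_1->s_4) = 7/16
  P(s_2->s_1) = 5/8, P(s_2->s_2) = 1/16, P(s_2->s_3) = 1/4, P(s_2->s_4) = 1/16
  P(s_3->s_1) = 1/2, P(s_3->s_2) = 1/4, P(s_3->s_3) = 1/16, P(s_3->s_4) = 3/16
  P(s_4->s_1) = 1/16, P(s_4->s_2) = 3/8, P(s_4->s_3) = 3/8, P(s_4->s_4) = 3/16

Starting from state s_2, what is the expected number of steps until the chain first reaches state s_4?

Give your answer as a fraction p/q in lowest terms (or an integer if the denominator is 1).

Let h_i = expected steps to first reach s_4 from state i.
Boundary: h_s_4 = 0.
First-step equations for the other states:
  h_s_1 = 1 + 1/8*h_s_1 + 5/16*h_s_2 + 1/8*h_s_3 + 7/16*h_s_4
  h_s_2 = 1 + 5/8*h_s_1 + 1/16*h_s_2 + 1/4*h_s_3 + 1/16*h_s_4
  h_s_3 = 1 + 1/2*h_s_1 + 1/4*h_s_2 + 1/16*h_s_3 + 3/16*h_s_4

Substituting h_s_4 = 0 and rearranging gives the linear system (I - Q) h = 1:
  [7/8, -5/16, -1/8] . (h_s_1, h_s_2, h_s_3) = 1
  [-5/8, 15/16, -1/4] . (h_s_1, h_s_2, h_s_3) = 1
  [-1/2, -1/4, 15/16] . (h_s_1, h_s_2, h_s_3) = 1

Solving yields:
  h_s_1 = 171/53
  h_s_2 = 226/53
  h_s_3 = 208/53

Starting state is s_2, so the expected hitting time is h_s_2 = 226/53.

Answer: 226/53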